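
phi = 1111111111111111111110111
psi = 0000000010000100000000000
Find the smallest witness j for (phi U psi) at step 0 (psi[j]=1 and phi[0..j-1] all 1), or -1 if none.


(phi U psi) at 0: need smallest j with psi[j]=1 and phi[i]=1 for all i in [0,j).
Scan from step 0:
  step 0: phi=1, psi=0 -> continue
  step 1: phi=1, psi=0 -> continue
  step 2: phi=1, psi=0 -> continue
  step 3: phi=1, psi=0 -> continue
  step 8: psi=1 and phi held for [0,8) -> witness found
Witness step = 8

8


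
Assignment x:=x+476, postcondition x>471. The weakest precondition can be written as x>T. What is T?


Formula: wp(x:=E, P) = P[E/x] (substitute E for x in postcondition)
Step 1: Postcondition: x>471
Step 2: Substitute x+476 for x: x+476>471
Step 3: Solve for x: x > 471-476 = -5

-5


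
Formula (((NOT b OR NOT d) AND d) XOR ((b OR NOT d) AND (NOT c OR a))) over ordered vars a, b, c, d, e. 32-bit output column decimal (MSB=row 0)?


Formula: (((NOT b OR NOT d) AND d) XOR ((b OR NOT d) AND (NOT c OR a))) over a, b, c, d, e (32 rows)
Evaluate each row (bits = a,b,c,d,e, MSB first):
  row 0 [00000]: (((NOT 0 OR NOT 0) AND 0) XOR ((0 OR NOT 0) AND (NOT 0 OR 0))) -> 1
  row 1 [00001]: (((NOT 0 OR NOT 0) AND 0) XOR ((0 OR NOT 0) AND (NOT 0 OR 0))) -> 1
  row 2 [00010]: (((NOT 0 OR NOT 1) AND 1) XOR ((0 OR NOT 1) AND (NOT 0 OR 0))) -> 1
  row 3 [00011]: (((NOT 0 OR NOT 1) AND 1) XOR ((0 OR NOT 1) AND (NOT 0 OR 0))) -> 1
  row 4 [00100]: (((NOT 0 OR NOT 0) AND 0) XOR ((0 OR NOT 0) AND (NOT 1 OR 0))) -> 0
  row 5 [00101]: (((NOT 0 OR NOT 0) AND 0) XOR ((0 OR NOT 0) AND (NOT 1 OR 0))) -> 0
  row 6 [00110]: (((NOT 0 OR NOT 1) AND 1) XOR ((0 OR NOT 1) AND (NOT 1 OR 0))) -> 1
  row 7 [00111]: (((NOT 0 OR NOT 1) AND 1) XOR ((0 OR NOT 1) AND (NOT 1 OR 0))) -> 1
  row 8 [01000]: (((NOT 1 OR NOT 0) AND 0) XOR ((1 OR NOT 0) AND (NOT 0 OR 0))) -> 1
  row 9 [01001]: (((NOT 1 OR NOT 0) AND 0) XOR ((1 OR NOT 0) AND (NOT 0 OR 0))) -> 1
  row 10 [01010]: (((NOT 1 OR NOT 1) AND 1) XOR ((1 OR NOT 1) AND (NOT 0 OR 0))) -> 1
  row 11 [01011]: (((NOT 1 OR NOT 1) AND 1) XOR ((1 OR NOT 1) AND (NOT 0 OR 0))) -> 1
  row 12 [01100]: (((NOT 1 OR NOT 0) AND 0) XOR ((1 OR NOT 0) AND (NOT 1 OR 0))) -> 0
  row 13 [01101]: (((NOT 1 OR NOT 0) AND 0) XOR ((1 OR NOT 0) AND (NOT 1 OR 0))) -> 0
  row 14 [01110]: (((NOT 1 OR NOT 1) AND 1) XOR ((1 OR NOT 1) AND (NOT 1 OR 0))) -> 0
  row 15 [01111]: (((NOT 1 OR NOT 1) AND 1) XOR ((1 OR NOT 1) AND (NOT 1 OR 0))) -> 0
  row 16 [10000]: (((NOT 0 OR NOT 0) AND 0) XOR ((0 OR NOT 0) AND (NOT 0 OR 1))) -> 1
  row 17 [10001]: (((NOT 0 OR NOT 0) AND 0) XOR ((0 OR NOT 0) AND (NOT 0 OR 1))) -> 1
  row 18 [10010]: (((NOT 0 OR NOT 1) AND 1) XOR ((0 OR NOT 1) AND (NOT 0 OR 1))) -> 1
  row 19 [10011]: (((NOT 0 OR NOT 1) AND 1) XOR ((0 OR NOT 1) AND (NOT 0 OR 1))) -> 1
  row 20 [10100]: (((NOT 0 OR NOT 0) AND 0) XOR ((0 OR NOT 0) AND (NOT 1 OR 1))) -> 1
  row 21 [10101]: (((NOT 0 OR NOT 0) AND 0) XOR ((0 OR NOT 0) AND (NOT 1 OR 1))) -> 1
  row 22 [10110]: (((NOT 0 OR NOT 1) AND 1) XOR ((0 OR NOT 1) AND (NOT 1 OR 1))) -> 1
  row 23 [10111]: (((NOT 0 OR NOT 1) AND 1) XOR ((0 OR NOT 1) AND (NOT 1 OR 1))) -> 1
  row 24 [11000]: (((NOT 1 OR NOT 0) AND 0) XOR ((1 OR NOT 0) AND (NOT 0 OR 1))) -> 1
  row 25 [11001]: (((NOT 1 OR NOT 0) AND 0) XOR ((1 OR NOT 0) AND (NOT 0 OR 1))) -> 1
  row 26 [11010]: (((NOT 1 OR NOT 1) AND 1) XOR ((1 OR NOT 1) AND (NOT 0 OR 1))) -> 1
  row 27 [11011]: (((NOT 1 OR NOT 1) AND 1) XOR ((1 OR NOT 1) AND (NOT 0 OR 1))) -> 1
  row 28 [11100]: (((NOT 1 OR NOT 0) AND 0) XOR ((1 OR NOT 0) AND (NOT 1 OR 1))) -> 1
  row 29 [11101]: (((NOT 1 OR NOT 0) AND 0) XOR ((1 OR NOT 0) AND (NOT 1 OR 1))) -> 1
  row 30 [11110]: (((NOT 1 OR NOT 1) AND 1) XOR ((1 OR NOT 1) AND (NOT 1 OR 1))) -> 1
  row 31 [11111]: (((NOT 1 OR NOT 1) AND 1) XOR ((1 OR NOT 1) AND (NOT 1 OR 1))) -> 1
Full result column, 4 rows per line (a,b,c fixed per line; d,e runs 00..11 left to right):
  rows 0-3 [a,b,c=000]: 1111  = hex F
  rows 4-7 [a,b,c=001]: 0011  = hex 3
  rows 8-11 [a,b,c=010]: 1111  = hex F
  rows 12-15 [a,b,c=011]: 0000  = hex 0
  rows 16-19 [a,b,c=100]: 1111  = hex F
  rows 20-23 [a,b,c=101]: 1111  = hex F
  rows 24-27 [a,b,c=110]: 1111  = hex F
  rows 28-31 [a,b,c=111]: 1111  = hex F
Output column (row 0 .. row 31) = 11110011111100001111111111111111
Output column grouped in 4s = 1111 0011 1111 0000 1111 1111 1111 1111 = 0xF3F0FFFF
Convert to decimal digit by digit (value = value*16 + digit):
  F -> 15
  15*16 + 3 = 243
  243*16 + 15 (F) = 3903
  3903*16 + 0 = 62448
  62448*16 + 15 (F) = 999183
  999183*16 + 15 (F) = 15986943
  15986943*16 + 15 (F) = 255791103
  255791103*16 + 15 (F) = 4092657663
Decimal = 4092657663

4092657663


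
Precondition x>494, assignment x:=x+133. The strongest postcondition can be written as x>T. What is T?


Formula: sp(P, x:=E) = exists old_x. (x = E[old_x/x]) AND P[old_x/x] (old_x is the value of x before the assignment; eliminate old_x by solving x = E[old_x/x] for old_x)
Step 1: Precondition P: x>494, i.e. old_x > 494
Step 2: Assignment gives x = old_x + 133, so old_x = x - 133
Step 3: Substitute into P: x - 133 > 494
Step 4: Simplify: x > 494+133 = 627

627


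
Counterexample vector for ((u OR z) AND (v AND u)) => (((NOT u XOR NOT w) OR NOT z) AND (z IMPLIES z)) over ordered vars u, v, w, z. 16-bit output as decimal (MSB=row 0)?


F1 = ((u OR z) AND (v AND u))
F2 = (((NOT u XOR NOT w) OR NOT z) AND (z IMPLIES z))
Counterexample to F1=>F2 is where F1=1 and F2=0.
Evaluate each row (bits = u,v,w,z, MSB first):
  row 0 [0000]: F1=0 F2=1 -> F1&~F2 -> 0
  row 1 [0001]: F1=0 F2=0 -> F1&~F2 -> 0
  row 2 [0010]: F1=0 F2=1 -> F1&~F2 -> 0
  row 3 [0011]: F1=0 F2=1 -> F1&~F2 -> 0
  row 4 [0100]: F1=0 F2=1 -> F1&~F2 -> 0
  row 5 [0101]: F1=0 F2=0 -> F1&~F2 -> 0
  row 6 [0110]: F1=0 F2=1 -> F1&~F2 -> 0
  row 7 [0111]: F1=0 F2=1 -> F1&~F2 -> 0
  row 8 [1000]: F1=0 F2=1 -> F1&~F2 -> 0
  row 9 [1001]: F1=0 F2=1 -> F1&~F2 -> 0
  row 10 [1010]: F1=0 F2=1 -> F1&~F2 -> 0
  row 11 [1011]: F1=0 F2=0 -> F1&~F2 -> 0
  row 12 [1100]: F1=1 F2=1 -> F1&~F2 -> 0
  row 13 [1101]: F1=1 F2=1 -> F1&~F2 -> 0
  row 14 [1110]: F1=1 F2=1 -> F1&~F2 -> 0
  row 15 [1111]: F1=1 F2=0 -> F1&~F2 -> 1
Full result column, 4 rows per line (u,v fixed per line; w,z runs 00..11 left to right):
  rows 0-3 [u,v=00]: 0000  = hex 0
  rows 4-7 [u,v=01]: 0000  = hex 0
  rows 8-11 [u,v=10]: 0000  = hex 0
  rows 12-15 [u,v=11]: 0001  = hex 1
Counterexample vector (row 0 .. row 15) = 0000000000000001
Output column grouped in 4s = 0000 0000 0000 0001 = 0x0001
Convert to decimal digit by digit (value = value*16 + digit):
  0 -> 0
  0*16 + 0 = 0
  0*16 + 0 = 0
  0*16 + 1 = 1
Decimal = 1

1


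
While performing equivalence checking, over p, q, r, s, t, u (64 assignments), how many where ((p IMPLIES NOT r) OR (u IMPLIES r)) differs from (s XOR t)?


F1 = ((p IMPLIES NOT r) OR (u IMPLIES r))
F2 = (s XOR t)
Evaluate both on each of 64 rows (bits = p,q,r,s,t,u):
  row 0 [000000]: F1=1 F2=0 (differ) -> 1
  row 1 [000001]: F1=1 F2=0 (differ) -> 1
  row 2 [000010]: F1=1 F2=1 -> 0
  row 3 [000011]: F1=1 F2=1 -> 0
  row 4 [000100]: F1=1 F2=1 -> 0
  (every remaining row is evaluated the same way; all 64 results are listed next)
Full result column, 8 rows per line (p,q,r fixed per line; s,t,u runs 000..111 left to right):
  rows 0-7 [p,q,r=000]: 11000011  (ones: 4)
  rows 8-15 [p,q,r=001]: 11000011  (ones: 4)
  rows 16-23 [p,q,r=010]: 11000011  (ones: 4)
  rows 24-31 [p,q,r=011]: 11000011  (ones: 4)
  rows 32-39 [p,q,r=100]: 11000011  (ones: 4)
  rows 40-47 [p,q,r=101]: 11000011  (ones: 4)
  rows 48-55 [p,q,r=110]: 11000011  (ones: 4)
  rows 56-63 [p,q,r=111]: 11000011  (ones: 4)
Disagreements = 4+4+4+4+4+4+4+4 = 32

32


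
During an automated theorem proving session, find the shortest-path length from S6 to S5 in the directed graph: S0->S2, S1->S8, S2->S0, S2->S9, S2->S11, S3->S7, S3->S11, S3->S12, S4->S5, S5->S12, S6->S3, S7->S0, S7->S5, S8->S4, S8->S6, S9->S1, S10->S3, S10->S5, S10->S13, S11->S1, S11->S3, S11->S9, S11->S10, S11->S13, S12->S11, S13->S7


BFS layer-by-layer from S6:
  dist 0: {S6}
  dist 1: {S3}
  dist 2: {S7, S11, S12}
  dist 3: {S0, S1, S5, S9, S10, S13}
  -> S5 reached at distance 3
Shortest path length = 3

3


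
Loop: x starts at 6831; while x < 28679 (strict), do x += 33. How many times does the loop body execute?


Step 1: x goes from 6831 toward 28679 by 33; the body runs while x<28679, so iterations = ceil((bound-start)/step)
Step 2: Distance=21848
Step 3: ceil(21848/33)=663

663


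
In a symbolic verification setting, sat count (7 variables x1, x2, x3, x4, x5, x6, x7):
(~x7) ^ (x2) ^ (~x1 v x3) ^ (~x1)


CNF with 4 clauses over 7 vars (128 assignments).
An assignment satisfies CNF iff every clause has >=1 true literal.
Check each row (bits = x1,x2,x3,x4,x5,x6,x7; clause T/F shown):
  row 0 [0000000]: clauses=TFTT -> 0
  row 1 [0000001]: clauses=FFTT -> 0
  row 2 [0000010]: clauses=TFTT -> 0
  row 3 [0000011]: clauses=FFTT -> 0
  row 4 [0000100]: clauses=TFTT -> 0
  (every remaining row is evaluated the same way; all 128 results are listed next)
Full result column, 8 rows per line (x1,x2,x3,x4 fixed per line; x5,x6,x7 runs 000..111 left to right):
  rows 0-7 [x1,x2,x3,x4=0000]: 00000000  (ones: 0)
  rows 8-15 [x1,x2,x3,x4=0001]: 00000000  (ones: 0)
  rows 16-23 [x1,x2,x3,x4=0010]: 00000000  (ones: 0)
  rows 24-31 [x1,x2,x3,x4=0011]: 00000000  (ones: 0)
  rows 32-39 [x1,x2,x3,x4=0100]: 10101010  (ones: 4)
  rows 40-47 [x1,x2,x3,x4=0101]: 10101010  (ones: 4)
  rows 48-55 [x1,x2,x3,x4=0110]: 10101010  (ones: 4)
  rows 56-63 [x1,x2,x3,x4=0111]: 10101010  (ones: 4)
  rows 64-71 [x1,x2,x3,x4=1000]: 00000000  (ones: 0)
  rows 72-79 [x1,x2,x3,x4=1001]: 00000000  (ones: 0)
  rows 80-87 [x1,x2,x3,x4=1010]: 00000000  (ones: 0)
  rows 88-95 [x1,x2,x3,x4=1011]: 00000000  (ones: 0)
  rows 96-103 [x1,x2,x3,x4=1100]: 00000000  (ones: 0)
  rows 104-111 [x1,x2,x3,x4=1101]: 00000000  (ones: 0)
  rows 112-119 [x1,x2,x3,x4=1110]: 00000000  (ones: 0)
  rows 120-127 [x1,x2,x3,x4=1111]: 00000000  (ones: 0)
Satisfying assignments = 0+0+0+0+4+4+4+4+0+0+0+0+0+0+0+0 = 16

16


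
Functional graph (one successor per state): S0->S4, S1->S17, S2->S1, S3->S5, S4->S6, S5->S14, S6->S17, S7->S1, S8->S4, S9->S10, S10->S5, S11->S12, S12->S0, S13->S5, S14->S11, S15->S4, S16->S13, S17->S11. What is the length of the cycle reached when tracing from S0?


Trace from S0 until a state repeats:
  S0 -> S4 -> S6 -> S17 -> S11 -> S12 -> S0
S0 first seen at step 0, revisited at step 6.
Cycle length = 6 - 0 = 6

6


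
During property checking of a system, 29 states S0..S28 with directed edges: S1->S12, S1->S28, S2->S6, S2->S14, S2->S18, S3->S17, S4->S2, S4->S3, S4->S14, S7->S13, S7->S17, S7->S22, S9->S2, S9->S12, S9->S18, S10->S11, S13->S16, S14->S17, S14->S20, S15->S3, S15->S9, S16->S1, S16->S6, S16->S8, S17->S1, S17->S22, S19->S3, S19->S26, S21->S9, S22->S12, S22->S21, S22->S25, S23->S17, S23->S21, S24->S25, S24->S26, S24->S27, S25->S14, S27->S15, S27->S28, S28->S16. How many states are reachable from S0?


BFS from S0:
  layer 0: {S0}
Reachable set: {S0}
Count = 1

1


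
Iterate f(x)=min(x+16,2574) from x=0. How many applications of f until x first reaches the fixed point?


Step 1: x=0, cap=2574, increment=16
Step 2: x grows by 16 each step until capped at 2574; fixed point is x=2574
Step 3: iterations = ceil(2574/16) = 161

161


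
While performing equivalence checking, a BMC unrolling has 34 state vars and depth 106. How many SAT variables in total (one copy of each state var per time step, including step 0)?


BMC unrolls to depth k, creating one copy of each state var for steps 0..k.
Step count = 106 + 1 = 107 (steps 0 through 106)
Vars per step = 34
Total = 34 * 107 = 3638

3638


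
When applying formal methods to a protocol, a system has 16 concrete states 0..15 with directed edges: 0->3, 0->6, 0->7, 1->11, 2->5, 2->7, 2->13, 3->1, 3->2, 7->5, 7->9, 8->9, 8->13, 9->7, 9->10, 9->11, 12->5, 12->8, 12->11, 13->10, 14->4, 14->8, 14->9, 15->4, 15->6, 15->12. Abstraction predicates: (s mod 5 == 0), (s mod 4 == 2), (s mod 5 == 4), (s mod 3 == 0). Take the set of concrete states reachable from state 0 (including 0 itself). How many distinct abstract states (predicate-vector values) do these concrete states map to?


BFS from 0:
Concrete reachable: {0, 1, 2, 3, 5, 6, 7, 9, 10, 11, 13}
Abstract via predicates (s mod 5 == 0), (s mod 4 == 2), (s mod 5 == 4), (s mod 3 == 0):
  (0,0,0,0) <- {1, 7, 11, 13}
  (0,0,0,1) <- {3}
  (0,0,1,1) <- {9}
  (0,1,0,0) <- {2}
  (0,1,0,1) <- {6}
  (1,0,0,0) <- {5}
  (1,0,0,1) <- {0}
  (1,1,0,0) <- {10}
Distinct abstract states = 8

8


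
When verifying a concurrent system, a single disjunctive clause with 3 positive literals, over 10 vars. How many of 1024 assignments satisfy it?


Step 1: Total=2^10=1024
Step 2: Unsat when all 3 false: 2^7=128
Step 3: Sat=1024-128=896

896


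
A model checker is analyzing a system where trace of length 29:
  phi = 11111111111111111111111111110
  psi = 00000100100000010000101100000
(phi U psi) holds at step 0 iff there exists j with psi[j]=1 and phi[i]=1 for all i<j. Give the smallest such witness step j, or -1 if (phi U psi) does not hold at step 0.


(phi U psi) at 0: need smallest j with psi[j]=1 and phi[i]=1 for all i in [0,j).
Scan from step 0:
  step 0: phi=1, psi=0 -> continue
  step 1: phi=1, psi=0 -> continue
  step 2: phi=1, psi=0 -> continue
  step 3: phi=1, psi=0 -> continue
  step 5: psi=1 and phi held for [0,5) -> witness found
Witness step = 5

5


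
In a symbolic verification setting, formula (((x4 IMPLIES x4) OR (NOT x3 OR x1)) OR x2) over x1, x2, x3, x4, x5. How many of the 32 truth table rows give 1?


Formula: (((x4 IMPLIES x4) OR (NOT x3 OR x1)) OR x2) over 5 vars (32 rows)
Evaluate each row (x1, x2, x3, x4, x5 as bits, MSB first):
  row 0 [00000]: (((0 IMPLIES 0) OR (NOT 0 OR 0)) OR 0) -> 1
  row 1 [00001]: (((0 IMPLIES 0) OR (NOT 0 OR 0)) OR 0) -> 1
  row 2 [00010]: (((1 IMPLIES 1) OR (NOT 0 OR 0)) OR 0) -> 1
  row 3 [00011]: (((1 IMPLIES 1) OR (NOT 0 OR 0)) OR 0) -> 1
  row 4 [00100]: (((0 IMPLIES 0) OR (NOT 1 OR 0)) OR 0) -> 1
  row 5 [00101]: (((0 IMPLIES 0) OR (NOT 1 OR 0)) OR 0) -> 1
  row 6 [00110]: (((1 IMPLIES 1) OR (NOT 1 OR 0)) OR 0) -> 1
  row 7 [00111]: (((1 IMPLIES 1) OR (NOT 1 OR 0)) OR 0) -> 1
  row 8 [01000]: (((0 IMPLIES 0) OR (NOT 0 OR 0)) OR 1) -> 1
  row 9 [01001]: (((0 IMPLIES 0) OR (NOT 0 OR 0)) OR 1) -> 1
  row 10 [01010]: (((1 IMPLIES 1) OR (NOT 0 OR 0)) OR 1) -> 1
  row 11 [01011]: (((1 IMPLIES 1) OR (NOT 0 OR 0)) OR 1) -> 1
  row 12 [01100]: (((0 IMPLIES 0) OR (NOT 1 OR 0)) OR 1) -> 1
  row 13 [01101]: (((0 IMPLIES 0) OR (NOT 1 OR 0)) OR 1) -> 1
  row 14 [01110]: (((1 IMPLIES 1) OR (NOT 1 OR 0)) OR 1) -> 1
  row 15 [01111]: (((1 IMPLIES 1) OR (NOT 1 OR 0)) OR 1) -> 1
  row 16 [10000]: (((0 IMPLIES 0) OR (NOT 0 OR 1)) OR 0) -> 1
  row 17 [10001]: (((0 IMPLIES 0) OR (NOT 0 OR 1)) OR 0) -> 1
  row 18 [10010]: (((1 IMPLIES 1) OR (NOT 0 OR 1)) OR 0) -> 1
  row 19 [10011]: (((1 IMPLIES 1) OR (NOT 0 OR 1)) OR 0) -> 1
  row 20 [10100]: (((0 IMPLIES 0) OR (NOT 1 OR 1)) OR 0) -> 1
  row 21 [10101]: (((0 IMPLIES 0) OR (NOT 1 OR 1)) OR 0) -> 1
  row 22 [10110]: (((1 IMPLIES 1) OR (NOT 1 OR 1)) OR 0) -> 1
  row 23 [10111]: (((1 IMPLIES 1) OR (NOT 1 OR 1)) OR 0) -> 1
  row 24 [11000]: (((0 IMPLIES 0) OR (NOT 0 OR 1)) OR 1) -> 1
  row 25 [11001]: (((0 IMPLIES 0) OR (NOT 0 OR 1)) OR 1) -> 1
  row 26 [11010]: (((1 IMPLIES 1) OR (NOT 0 OR 1)) OR 1) -> 1
  row 27 [11011]: (((1 IMPLIES 1) OR (NOT 0 OR 1)) OR 1) -> 1
  row 28 [11100]: (((0 IMPLIES 0) OR (NOT 1 OR 1)) OR 1) -> 1
  row 29 [11101]: (((0 IMPLIES 0) OR (NOT 1 OR 1)) OR 1) -> 1
  row 30 [11110]: (((1 IMPLIES 1) OR (NOT 1 OR 1)) OR 1) -> 1
  row 31 [11111]: (((1 IMPLIES 1) OR (NOT 1 OR 1)) OR 1) -> 1
Full result column, 8 rows per line (x1,x2 fixed per line; x3,x4,x5 runs 000..111 left to right):
  rows 0-7 [x1,x2=00]: 11111111  (ones: 8)
  rows 8-15 [x1,x2=01]: 11111111  (ones: 8)
  rows 16-23 [x1,x2=10]: 11111111  (ones: 8)
  rows 24-31 [x1,x2=11]: 11111111  (ones: 8)
Count of 1-rows = 8+8+8+8 = 32

32


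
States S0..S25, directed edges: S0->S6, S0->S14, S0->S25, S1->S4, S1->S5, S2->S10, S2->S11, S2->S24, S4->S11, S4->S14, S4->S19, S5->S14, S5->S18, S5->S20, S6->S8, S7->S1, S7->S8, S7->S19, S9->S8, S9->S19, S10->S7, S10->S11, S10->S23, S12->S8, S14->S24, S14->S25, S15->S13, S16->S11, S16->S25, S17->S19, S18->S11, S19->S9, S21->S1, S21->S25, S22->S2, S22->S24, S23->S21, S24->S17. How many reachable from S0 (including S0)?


BFS from S0:
  layer 0: {S0}
  layer 1: {S6, S14, S25}
  layer 2: {S8, S24}
  layer 3: {S17}
  layer 4: {S19}
  layer 5: {S9}
Reachable set: {S0, S6, S8, S9, S14, S17, S19, S24, S25}
Count = 9

9


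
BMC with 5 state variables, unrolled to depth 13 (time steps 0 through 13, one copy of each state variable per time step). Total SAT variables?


BMC unrolls to depth k, creating one copy of each state var for steps 0..k.
Step count = 13 + 1 = 14 (steps 0 through 13)
Vars per step = 5
Total = 5 * 14 = 70

70


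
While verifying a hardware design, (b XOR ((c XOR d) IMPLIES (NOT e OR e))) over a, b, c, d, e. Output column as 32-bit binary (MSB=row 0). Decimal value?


Formula: (b XOR ((c XOR d) IMPLIES (NOT e OR e))) over a, b, c, d, e (32 rows)
Evaluate each row (bits = a,b,c,d,e, MSB first):
  row 0 [00000]: (0 XOR ((0 XOR 0) IMPLIES (NOT 0 OR 0))) -> 1
  row 1 [00001]: (0 XOR ((0 XOR 0) IMPLIES (NOT 1 OR 1))) -> 1
  row 2 [00010]: (0 XOR ((0 XOR 1) IMPLIES (NOT 0 OR 0))) -> 1
  row 3 [00011]: (0 XOR ((0 XOR 1) IMPLIES (NOT 1 OR 1))) -> 1
  row 4 [00100]: (0 XOR ((1 XOR 0) IMPLIES (NOT 0 OR 0))) -> 1
  row 5 [00101]: (0 XOR ((1 XOR 0) IMPLIES (NOT 1 OR 1))) -> 1
  row 6 [00110]: (0 XOR ((1 XOR 1) IMPLIES (NOT 0 OR 0))) -> 1
  row 7 [00111]: (0 XOR ((1 XOR 1) IMPLIES (NOT 1 OR 1))) -> 1
  row 8 [01000]: (1 XOR ((0 XOR 0) IMPLIES (NOT 0 OR 0))) -> 0
  row 9 [01001]: (1 XOR ((0 XOR 0) IMPLIES (NOT 1 OR 1))) -> 0
  row 10 [01010]: (1 XOR ((0 XOR 1) IMPLIES (NOT 0 OR 0))) -> 0
  row 11 [01011]: (1 XOR ((0 XOR 1) IMPLIES (NOT 1 OR 1))) -> 0
  row 12 [01100]: (1 XOR ((1 XOR 0) IMPLIES (NOT 0 OR 0))) -> 0
  row 13 [01101]: (1 XOR ((1 XOR 0) IMPLIES (NOT 1 OR 1))) -> 0
  row 14 [01110]: (1 XOR ((1 XOR 1) IMPLIES (NOT 0 OR 0))) -> 0
  row 15 [01111]: (1 XOR ((1 XOR 1) IMPLIES (NOT 1 OR 1))) -> 0
  row 16 [10000]: (0 XOR ((0 XOR 0) IMPLIES (NOT 0 OR 0))) -> 1
  row 17 [10001]: (0 XOR ((0 XOR 0) IMPLIES (NOT 1 OR 1))) -> 1
  row 18 [10010]: (0 XOR ((0 XOR 1) IMPLIES (NOT 0 OR 0))) -> 1
  row 19 [10011]: (0 XOR ((0 XOR 1) IMPLIES (NOT 1 OR 1))) -> 1
  row 20 [10100]: (0 XOR ((1 XOR 0) IMPLIES (NOT 0 OR 0))) -> 1
  row 21 [10101]: (0 XOR ((1 XOR 0) IMPLIES (NOT 1 OR 1))) -> 1
  row 22 [10110]: (0 XOR ((1 XOR 1) IMPLIES (NOT 0 OR 0))) -> 1
  row 23 [10111]: (0 XOR ((1 XOR 1) IMPLIES (NOT 1 OR 1))) -> 1
  row 24 [11000]: (1 XOR ((0 XOR 0) IMPLIES (NOT 0 OR 0))) -> 0
  row 25 [11001]: (1 XOR ((0 XOR 0) IMPLIES (NOT 1 OR 1))) -> 0
  row 26 [11010]: (1 XOR ((0 XOR 1) IMPLIES (NOT 0 OR 0))) -> 0
  row 27 [11011]: (1 XOR ((0 XOR 1) IMPLIES (NOT 1 OR 1))) -> 0
  row 28 [11100]: (1 XOR ((1 XOR 0) IMPLIES (NOT 0 OR 0))) -> 0
  row 29 [11101]: (1 XOR ((1 XOR 0) IMPLIES (NOT 1 OR 1))) -> 0
  row 30 [11110]: (1 XOR ((1 XOR 1) IMPLIES (NOT 0 OR 0))) -> 0
  row 31 [11111]: (1 XOR ((1 XOR 1) IMPLIES (NOT 1 OR 1))) -> 0
Full result column, 4 rows per line (a,b,c fixed per line; d,e runs 00..11 left to right):
  rows 0-3 [a,b,c=000]: 1111  = hex F
  rows 4-7 [a,b,c=001]: 1111  = hex F
  rows 8-11 [a,b,c=010]: 0000  = hex 0
  rows 12-15 [a,b,c=011]: 0000  = hex 0
  rows 16-19 [a,b,c=100]: 1111  = hex F
  rows 20-23 [a,b,c=101]: 1111  = hex F
  rows 24-27 [a,b,c=110]: 0000  = hex 0
  rows 28-31 [a,b,c=111]: 0000  = hex 0
Output column (row 0 .. row 31) = 11111111000000001111111100000000
Output column grouped in 4s = 1111 1111 0000 0000 1111 1111 0000 0000 = 0xFF00FF00
Convert to decimal digit by digit (value = value*16 + digit):
  F -> 15
  15*16 + 15 (F) = 255
  255*16 + 0 = 4080
  4080*16 + 0 = 65280
  65280*16 + 15 (F) = 1044495
  1044495*16 + 15 (F) = 16711935
  16711935*16 + 0 = 267390960
  267390960*16 + 0 = 4278255360
Decimal = 4278255360

4278255360


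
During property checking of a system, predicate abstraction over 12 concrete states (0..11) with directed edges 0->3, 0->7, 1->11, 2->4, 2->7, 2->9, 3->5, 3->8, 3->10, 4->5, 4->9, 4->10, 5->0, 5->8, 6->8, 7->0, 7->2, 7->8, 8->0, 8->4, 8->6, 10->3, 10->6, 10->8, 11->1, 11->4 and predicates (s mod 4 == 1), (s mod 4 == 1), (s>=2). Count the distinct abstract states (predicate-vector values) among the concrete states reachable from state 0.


BFS from 0:
Concrete reachable: {0, 2, 3, 4, 5, 6, 7, 8, 9, 10}
Abstract via predicates (s mod 4 == 1), (s mod 4 == 1), (s>=2):
  (0,0,0) <- {0}
  (0,0,1) <- {2, 3, 4, 6, 7, 8, 10}
  (1,1,1) <- {5, 9}
Distinct abstract states = 3

3


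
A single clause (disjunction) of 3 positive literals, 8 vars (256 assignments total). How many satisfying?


Step 1: Total=2^8=256
Step 2: Unsat when all 3 false: 2^5=32
Step 3: Sat=256-32=224

224


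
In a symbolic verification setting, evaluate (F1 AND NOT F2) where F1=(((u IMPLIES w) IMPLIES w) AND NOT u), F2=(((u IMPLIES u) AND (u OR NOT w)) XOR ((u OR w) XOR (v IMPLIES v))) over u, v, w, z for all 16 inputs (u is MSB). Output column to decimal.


F1 = (((u IMPLIES w) IMPLIES w) AND NOT u)
F2 = (((u IMPLIES u) AND (u OR NOT w)) XOR ((u OR w) XOR (v IMPLIES v)))
Counterexample to F1=>F2 is where F1=1 and F2=0.
Evaluate each row (bits = u,v,w,z, MSB first):
  row 0 [0000]: F1=0 F2=0 -> F1&~F2 -> 0
  row 1 [0001]: F1=0 F2=0 -> F1&~F2 -> 0
  row 2 [0010]: F1=1 F2=0 -> F1&~F2 -> 1
  row 3 [0011]: F1=1 F2=0 -> F1&~F2 -> 1
  row 4 [0100]: F1=0 F2=0 -> F1&~F2 -> 0
  row 5 [0101]: F1=0 F2=0 -> F1&~F2 -> 0
  row 6 [0110]: F1=1 F2=0 -> F1&~F2 -> 1
  row 7 [0111]: F1=1 F2=0 -> F1&~F2 -> 1
  row 8 [1000]: F1=0 F2=1 -> F1&~F2 -> 0
  row 9 [1001]: F1=0 F2=1 -> F1&~F2 -> 0
  row 10 [1010]: F1=0 F2=1 -> F1&~F2 -> 0
  row 11 [1011]: F1=0 F2=1 -> F1&~F2 -> 0
  row 12 [1100]: F1=0 F2=1 -> F1&~F2 -> 0
  row 13 [1101]: F1=0 F2=1 -> F1&~F2 -> 0
  row 14 [1110]: F1=0 F2=1 -> F1&~F2 -> 0
  row 15 [1111]: F1=0 F2=1 -> F1&~F2 -> 0
Full result column, 4 rows per line (u,v fixed per line; w,z runs 00..11 left to right):
  rows 0-3 [u,v=00]: 0011  = hex 3
  rows 4-7 [u,v=01]: 0011  = hex 3
  rows 8-11 [u,v=10]: 0000  = hex 0
  rows 12-15 [u,v=11]: 0000  = hex 0
Counterexample vector (row 0 .. row 15) = 0011001100000000
Output column grouped in 4s = 0011 0011 0000 0000 = 0x3300
Convert to decimal digit by digit (value = value*16 + digit):
  3 -> 3
  3*16 + 3 = 51
  51*16 + 0 = 816
  816*16 + 0 = 13056
Decimal = 13056

13056


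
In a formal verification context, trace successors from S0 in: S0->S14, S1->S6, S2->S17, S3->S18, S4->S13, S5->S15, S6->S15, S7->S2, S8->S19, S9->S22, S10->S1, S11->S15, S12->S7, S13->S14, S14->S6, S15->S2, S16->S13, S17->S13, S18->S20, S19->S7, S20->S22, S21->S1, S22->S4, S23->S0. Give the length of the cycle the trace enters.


Trace from S0 until a state repeats:
  S0 -> S14 -> S6 -> S15 -> S2 -> S17 -> S13 -> S14
S14 first seen at step 1, revisited at step 7.
Cycle length = 7 - 1 = 6

6


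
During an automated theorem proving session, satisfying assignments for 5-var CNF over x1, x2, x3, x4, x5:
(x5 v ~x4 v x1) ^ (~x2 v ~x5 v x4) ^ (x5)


CNF with 3 clauses over 5 vars (32 assignments).
An assignment satisfies CNF iff every clause has >=1 true literal.
Check each row (bits = x1,x2,x3,x4,x5; clause T/F shown):
  row 0 [00000]: clauses=TTF -> 0
  row 1 [00001]: clauses=TTT -> 1
  row 2 [00010]: clauses=FTF -> 0
  row 3 [00011]: clauses=TTT -> 1
  row 4 [00100]: clauses=TTF -> 0
  row 5 [00101]: clauses=TTT -> 1
  row 6 [00110]: clauses=FTF -> 0
  row 7 [00111]: clauses=TTT -> 1
  row 8 [01000]: clauses=TTF -> 0
  row 9 [01001]: clauses=TFT -> 0
  row 10 [01010]: clauses=FTF -> 0
  row 11 [01011]: clauses=TTT -> 1
  row 12 [01100]: clauses=TTF -> 0
  row 13 [01101]: clauses=TFT -> 0
  row 14 [01110]: clauses=FTF -> 0
  row 15 [01111]: clauses=TTT -> 1
  row 16 [10000]: clauses=TTF -> 0
  row 17 [10001]: clauses=TTT -> 1
  row 18 [10010]: clauses=TTF -> 0
  row 19 [10011]: clauses=TTT -> 1
  row 20 [10100]: clauses=TTF -> 0
  row 21 [10101]: clauses=TTT -> 1
  row 22 [10110]: clauses=TTF -> 0
  row 23 [10111]: clauses=TTT -> 1
  row 24 [11000]: clauses=TTF -> 0
  row 25 [11001]: clauses=TFT -> 0
  row 26 [11010]: clauses=TTF -> 0
  row 27 [11011]: clauses=TTT -> 1
  row 28 [11100]: clauses=TTF -> 0
  row 29 [11101]: clauses=TFT -> 0
  row 30 [11110]: clauses=TTF -> 0
  row 31 [11111]: clauses=TTT -> 1
Full result column, 8 rows per line (x1,x2 fixed per line; x3,x4,x5 runs 000..111 left to right):
  rows 0-7 [x1,x2=00]: 01010101  (ones: 4)
  rows 8-15 [x1,x2=01]: 00010001  (ones: 2)
  rows 16-23 [x1,x2=10]: 01010101  (ones: 4)
  rows 24-31 [x1,x2=11]: 00010001  (ones: 2)
Satisfying assignments = 4+2+4+2 = 12

12


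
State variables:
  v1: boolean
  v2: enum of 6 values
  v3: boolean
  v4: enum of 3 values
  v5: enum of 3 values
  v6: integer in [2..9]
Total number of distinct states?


State space = product of domain sizes of all variables.
Domain sizes:
  v1 (boolean): 2
  v2 (enum of 6 values): 6
  v3 (boolean): 2
  v4 (enum of 3 values): 3
  v5 (enum of 3 values): 3
  v6 (integer in [2..9]): 8
Product = 2 * 6 * 2 * 3 * 3 * 8 = 1728

1728


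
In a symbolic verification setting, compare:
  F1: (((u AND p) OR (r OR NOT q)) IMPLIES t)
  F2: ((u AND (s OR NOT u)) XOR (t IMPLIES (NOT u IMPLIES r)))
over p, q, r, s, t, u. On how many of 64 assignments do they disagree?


F1 = (((u AND p) OR (r OR NOT q)) IMPLIES t)
F2 = ((u AND (s OR NOT u)) XOR (t IMPLIES (NOT u IMPLIES r)))
Evaluate both on each of 64 rows (bits = p,q,r,s,t,u):
  row 0 [000000]: F1=0 F2=1 (differ) -> 1
  row 1 [000001]: F1=0 F2=1 (differ) -> 1
  row 2 [000010]: F1=1 F2=0 (differ) -> 1
  row 3 [000011]: F1=1 F2=1 -> 0
  row 4 [000100]: F1=0 F2=1 (differ) -> 1
  (every remaining row is evaluated the same way; all 64 results are listed next)
Full result column, 8 rows per line (p,q,r fixed per line; s,t,u runs 000..111 left to right):
  rows 0-7 [p,q,r=000]: 11101011  (ones: 6)
  rows 8-15 [p,q,r=001]: 11001001  (ones: 4)
  rows 16-23 [p,q,r=010]: 00100111  (ones: 4)
  rows 24-31 [p,q,r=011]: 11001001  (ones: 4)
  rows 32-39 [p,q,r=100]: 11101011  (ones: 6)
  rows 40-47 [p,q,r=101]: 11001001  (ones: 4)
  rows 48-55 [p,q,r=110]: 01100011  (ones: 4)
  rows 56-63 [p,q,r=111]: 11001001  (ones: 4)
Disagreements = 6+4+4+4+6+4+4+4 = 36

36


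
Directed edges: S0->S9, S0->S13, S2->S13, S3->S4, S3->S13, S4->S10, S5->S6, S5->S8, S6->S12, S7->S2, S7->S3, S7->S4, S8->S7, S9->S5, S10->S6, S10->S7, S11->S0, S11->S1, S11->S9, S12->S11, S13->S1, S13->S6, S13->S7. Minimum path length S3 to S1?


BFS layer-by-layer from S3:
  dist 0: {S3}
  dist 1: {S4, S13}
  dist 2: {S1, S6, S7, S10}
  -> S1 reached at distance 2
Shortest path length = 2

2


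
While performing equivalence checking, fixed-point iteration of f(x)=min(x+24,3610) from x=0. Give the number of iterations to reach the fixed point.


Step 1: x=0, cap=3610, increment=24
Step 2: x grows by 24 each step until capped at 3610; fixed point is x=3610
Step 3: iterations = ceil(3610/24) = 151

151


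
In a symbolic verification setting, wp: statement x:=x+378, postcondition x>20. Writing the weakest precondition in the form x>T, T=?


Formula: wp(x:=E, P) = P[E/x] (substitute E for x in postcondition)
Step 1: Postcondition: x>20
Step 2: Substitute x+378 for x: x+378>20
Step 3: Solve for x: x > 20-378 = -358

-358


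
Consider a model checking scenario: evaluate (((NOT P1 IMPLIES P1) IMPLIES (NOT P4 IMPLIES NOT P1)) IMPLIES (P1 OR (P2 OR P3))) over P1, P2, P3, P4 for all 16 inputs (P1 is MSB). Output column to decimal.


Formula: (((NOT P1 IMPLIES P1) IMPLIES (NOT P4 IMPLIES NOT P1)) IMPLIES (P1 OR (P2 OR P3))) over P1, P2, P3, P4 (16 rows)
Evaluate each row (bits = P1,P2,P3,P4, MSB first):
  row 0 [0000]: (((NOT 0 IMPLIES 0) IMPLIES (NOT 0 IMPLIES NOT 0)) IMPLIES (0 OR (0 OR 0))) -> 0
  row 1 [0001]: (((NOT 0 IMPLIES 0) IMPLIES (NOT 1 IMPLIES NOT 0)) IMPLIES (0 OR (0 OR 0))) -> 0
  row 2 [0010]: (((NOT 0 IMPLIES 0) IMPLIES (NOT 0 IMPLIES NOT 0)) IMPLIES (0 OR (0 OR 1))) -> 1
  row 3 [0011]: (((NOT 0 IMPLIES 0) IMPLIES (NOT 1 IMPLIES NOT 0)) IMPLIES (0 OR (0 OR 1))) -> 1
  row 4 [0100]: (((NOT 0 IMPLIES 0) IMPLIES (NOT 0 IMPLIES NOT 0)) IMPLIES (0 OR (1 OR 0))) -> 1
  row 5 [0101]: (((NOT 0 IMPLIES 0) IMPLIES (NOT 1 IMPLIES NOT 0)) IMPLIES (0 OR (1 OR 0))) -> 1
  row 6 [0110]: (((NOT 0 IMPLIES 0) IMPLIES (NOT 0 IMPLIES NOT 0)) IMPLIES (0 OR (1 OR 1))) -> 1
  row 7 [0111]: (((NOT 0 IMPLIES 0) IMPLIES (NOT 1 IMPLIES NOT 0)) IMPLIES (0 OR (1 OR 1))) -> 1
  row 8 [1000]: (((NOT 1 IMPLIES 1) IMPLIES (NOT 0 IMPLIES NOT 1)) IMPLIES (1 OR (0 OR 0))) -> 1
  row 9 [1001]: (((NOT 1 IMPLIES 1) IMPLIES (NOT 1 IMPLIES NOT 1)) IMPLIES (1 OR (0 OR 0))) -> 1
  row 10 [1010]: (((NOT 1 IMPLIES 1) IMPLIES (NOT 0 IMPLIES NOT 1)) IMPLIES (1 OR (0 OR 1))) -> 1
  row 11 [1011]: (((NOT 1 IMPLIES 1) IMPLIES (NOT 1 IMPLIES NOT 1)) IMPLIES (1 OR (0 OR 1))) -> 1
  row 12 [1100]: (((NOT 1 IMPLIES 1) IMPLIES (NOT 0 IMPLIES NOT 1)) IMPLIES (1 OR (1 OR 0))) -> 1
  row 13 [1101]: (((NOT 1 IMPLIES 1) IMPLIES (NOT 1 IMPLIES NOT 1)) IMPLIES (1 OR (1 OR 0))) -> 1
  row 14 [1110]: (((NOT 1 IMPLIES 1) IMPLIES (NOT 0 IMPLIES NOT 1)) IMPLIES (1 OR (1 OR 1))) -> 1
  row 15 [1111]: (((NOT 1 IMPLIES 1) IMPLIES (NOT 1 IMPLIES NOT 1)) IMPLIES (1 OR (1 OR 1))) -> 1
Full result column, 4 rows per line (P1,P2 fixed per line; P3,P4 runs 00..11 left to right):
  rows 0-3 [P1,P2=00]: 0011  = hex 3
  rows 4-7 [P1,P2=01]: 1111  = hex F
  rows 8-11 [P1,P2=10]: 1111  = hex F
  rows 12-15 [P1,P2=11]: 1111  = hex F
Output column (row 0 .. row 15) = 0011111111111111
Output column grouped in 4s = 0011 1111 1111 1111 = 0x3FFF
Convert to decimal digit by digit (value = value*16 + digit):
  3 -> 3
  3*16 + 15 (F) = 63
  63*16 + 15 (F) = 1023
  1023*16 + 15 (F) = 16383
Decimal = 16383

16383


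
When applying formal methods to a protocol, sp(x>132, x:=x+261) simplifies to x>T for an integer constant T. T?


Formula: sp(P, x:=E) = exists old_x. (x = E[old_x/x]) AND P[old_x/x] (old_x is the value of x before the assignment; eliminate old_x by solving x = E[old_x/x] for old_x)
Step 1: Precondition P: x>132, i.e. old_x > 132
Step 2: Assignment gives x = old_x + 261, so old_x = x - 261
Step 3: Substitute into P: x - 261 > 132
Step 4: Simplify: x > 132+261 = 393

393


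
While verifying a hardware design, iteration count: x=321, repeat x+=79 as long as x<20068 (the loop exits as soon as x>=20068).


Step 1: x goes from 321 toward 20068 by 79; the body runs while x<20068, so iterations = ceil((bound-start)/step)
Step 2: Distance=19747
Step 3: ceil(19747/79)=250

250


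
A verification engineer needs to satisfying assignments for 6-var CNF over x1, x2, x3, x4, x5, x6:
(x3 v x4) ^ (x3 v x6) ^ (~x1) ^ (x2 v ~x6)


CNF with 4 clauses over 6 vars (64 assignments).
An assignment satisfies CNF iff every clause has >=1 true literal.
Check each row (bits = x1,x2,x3,x4,x5,x6; clause T/F shown):
  row 0 [000000]: clauses=FFTT -> 0
  row 1 [000001]: clauses=FTTF -> 0
  row 2 [000010]: clauses=FFTT -> 0
  row 3 [000011]: clauses=FTTF -> 0
  row 4 [000100]: clauses=TFTT -> 0
  (every remaining row is evaluated the same way; all 64 results are listed next)
Full result column, 8 rows per line (x1,x2,x3 fixed per line; x4,x5,x6 runs 000..111 left to right):
  rows 0-7 [x1,x2,x3=000]: 00000000  (ones: 0)
  rows 8-15 [x1,x2,x3=001]: 10101010  (ones: 4)
  rows 16-23 [x1,x2,x3=010]: 00000101  (ones: 2)
  rows 24-31 [x1,x2,x3=011]: 11111111  (ones: 8)
  rows 32-39 [x1,x2,x3=100]: 00000000  (ones: 0)
  rows 40-47 [x1,x2,x3=101]: 00000000  (ones: 0)
  rows 48-55 [x1,x2,x3=110]: 00000000  (ones: 0)
  rows 56-63 [x1,x2,x3=111]: 00000000  (ones: 0)
Satisfying assignments = 0+4+2+8+0+0+0+0 = 14

14


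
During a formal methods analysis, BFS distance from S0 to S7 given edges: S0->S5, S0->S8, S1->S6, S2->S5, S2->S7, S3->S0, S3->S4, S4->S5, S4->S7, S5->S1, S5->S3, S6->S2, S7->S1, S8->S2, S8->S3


BFS layer-by-layer from S0:
  dist 0: {S0}
  dist 1: {S5, S8}
  dist 2: {S1, S2, S3}
  dist 3: {S4, S6, S7}
  -> S7 reached at distance 3
Shortest path length = 3

3


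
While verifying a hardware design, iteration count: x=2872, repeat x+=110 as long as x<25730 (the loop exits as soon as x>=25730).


Step 1: x goes from 2872 toward 25730 by 110; the body runs while x<25730, so iterations = ceil((bound-start)/step)
Step 2: Distance=22858
Step 3: ceil(22858/110)=208

208


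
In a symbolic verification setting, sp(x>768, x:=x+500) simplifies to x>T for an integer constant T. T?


Formula: sp(P, x:=E) = exists old_x. (x = E[old_x/x]) AND P[old_x/x] (old_x is the value of x before the assignment; eliminate old_x by solving x = E[old_x/x] for old_x)
Step 1: Precondition P: x>768, i.e. old_x > 768
Step 2: Assignment gives x = old_x + 500, so old_x = x - 500
Step 3: Substitute into P: x - 500 > 768
Step 4: Simplify: x > 768+500 = 1268

1268


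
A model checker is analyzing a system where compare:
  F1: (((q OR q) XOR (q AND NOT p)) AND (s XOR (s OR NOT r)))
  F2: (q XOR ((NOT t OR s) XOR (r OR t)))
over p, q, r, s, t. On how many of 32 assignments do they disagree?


F1 = (((q OR q) XOR (q AND NOT p)) AND (s XOR (s OR NOT r)))
F2 = (q XOR ((NOT t OR s) XOR (r OR t)))
Evaluate both on each of 32 rows (bits = p,q,r,s,t):
  row 0 [00000]: F1=0 F2=1 (differ) -> 1
  row 1 [00001]: F1=0 F2=1 (differ) -> 1
  row 2 [00010]: F1=0 F2=1 (differ) -> 1
  row 3 [00011]: F1=0 F2=0 -> 0
  row 4 [00100]: F1=0 F2=0 -> 0
  row 5 [00101]: F1=0 F2=1 (differ) -> 1
  row 6 [00110]: F1=0 F2=0 -> 0
  row 7 [00111]: F1=0 F2=0 -> 0
  row 8 [01000]: F1=0 F2=0 -> 0
  row 9 [01001]: F1=0 F2=0 -> 0
  row 10 [01010]: F1=0 F2=0 -> 0
  row 11 [01011]: F1=0 F2=1 (differ) -> 1
  row 12 [01100]: F1=0 F2=1 (differ) -> 1
  row 13 [01101]: F1=0 F2=0 -> 0
  row 14 [01110]: F1=0 F2=1 (differ) -> 1
  row 15 [01111]: F1=0 F2=1 (differ) -> 1
  row 16 [10000]: F1=0 F2=1 (differ) -> 1
  row 17 [10001]: F1=0 F2=1 (differ) -> 1
  row 18 [10010]: F1=0 F2=1 (differ) -> 1
  row 19 [10011]: F1=0 F2=0 -> 0
  row 20 [10100]: F1=0 F2=0 -> 0
  row 21 [10101]: F1=0 F2=1 (differ) -> 1
  row 22 [10110]: F1=0 F2=0 -> 0
  row 23 [10111]: F1=0 F2=0 -> 0
  row 24 [11000]: F1=1 F2=0 (differ) -> 1
  row 25 [11001]: F1=1 F2=0 (differ) -> 1
  row 26 [11010]: F1=0 F2=0 -> 0
  row 27 [11011]: F1=0 F2=1 (differ) -> 1
  row 28 [11100]: F1=0 F2=1 (differ) -> 1
  row 29 [11101]: F1=0 F2=0 -> 0
  row 30 [11110]: F1=0 F2=1 (differ) -> 1
  row 31 [11111]: F1=0 F2=1 (differ) -> 1
Full result column, 8 rows per line (p,q fixed per line; r,s,t runs 000..111 left to right):
  rows 0-7 [p,q=00]: 11100100  (ones: 4)
  rows 8-15 [p,q=01]: 00011011  (ones: 4)
  rows 16-23 [p,q=10]: 11100100  (ones: 4)
  rows 24-31 [p,q=11]: 11011011  (ones: 6)
Disagreements = 4+4+4+6 = 18

18


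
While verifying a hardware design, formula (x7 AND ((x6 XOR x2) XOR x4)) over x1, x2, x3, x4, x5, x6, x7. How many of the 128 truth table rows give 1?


Formula: (x7 AND ((x6 XOR x2) XOR x4)) over 7 vars (128 rows)
Evaluate each row (x1, x2, x3, x4, x5, x6, x7 as bits, MSB first):
  row 0 [0000000]: (0 AND ((0 XOR 0) XOR 0)) -> 0
  row 1 [0000001]: (1 AND ((0 XOR 0) XOR 0)) -> 0
  row 2 [0000010]: (0 AND ((1 XOR 0) XOR 0)) -> 0
  row 3 [0000011]: (1 AND ((1 XOR 0) XOR 0)) -> 1
  row 4 [0000100]: (0 AND ((0 XOR 0) XOR 0)) -> 0
  (every remaining row is evaluated the same way; all 128 results are listed next)
Full result column, 8 rows per line (x1,x2,x3,x4 fixed per line; x5,x6,x7 runs 000..111 left to right):
  rows 0-7 [x1,x2,x3,x4=0000]: 00010001  (ones: 2)
  rows 8-15 [x1,x2,x3,x4=0001]: 01000100  (ones: 2)
  rows 16-23 [x1,x2,x3,x4=0010]: 00010001  (ones: 2)
  rows 24-31 [x1,x2,x3,x4=0011]: 01000100  (ones: 2)
  rows 32-39 [x1,x2,x3,x4=0100]: 01000100  (ones: 2)
  rows 40-47 [x1,x2,x3,x4=0101]: 00010001  (ones: 2)
  rows 48-55 [x1,x2,x3,x4=0110]: 01000100  (ones: 2)
  rows 56-63 [x1,x2,x3,x4=0111]: 00010001  (ones: 2)
  rows 64-71 [x1,x2,x3,x4=1000]: 00010001  (ones: 2)
  rows 72-79 [x1,x2,x3,x4=1001]: 01000100  (ones: 2)
  rows 80-87 [x1,x2,x3,x4=1010]: 00010001  (ones: 2)
  rows 88-95 [x1,x2,x3,x4=1011]: 01000100  (ones: 2)
  rows 96-103 [x1,x2,x3,x4=1100]: 01000100  (ones: 2)
  rows 104-111 [x1,x2,x3,x4=1101]: 00010001  (ones: 2)
  rows 112-119 [x1,x2,x3,x4=1110]: 01000100  (ones: 2)
  rows 120-127 [x1,x2,x3,x4=1111]: 00010001  (ones: 2)
Count of 1-rows = 2+2+2+2+2+2+2+2+2+2+2+2+2+2+2+2 = 32

32


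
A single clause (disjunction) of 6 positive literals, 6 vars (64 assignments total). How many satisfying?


Step 1: Total=2^6=64
Step 2: Unsat when all 6 false: 2^0=1
Step 3: Sat=64-1=63

63


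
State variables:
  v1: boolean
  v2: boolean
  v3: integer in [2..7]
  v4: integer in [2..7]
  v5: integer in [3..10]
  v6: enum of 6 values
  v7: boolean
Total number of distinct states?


State space = product of domain sizes of all variables.
Domain sizes:
  v1 (boolean): 2
  v2 (boolean): 2
  v3 (integer in [2..7]): 6
  v4 (integer in [2..7]): 6
  v5 (integer in [3..10]): 8
  v6 (enum of 6 values): 6
  v7 (boolean): 2
Product = 2 * 2 * 6 * 6 * 8 * 6 * 2 = 13824

13824


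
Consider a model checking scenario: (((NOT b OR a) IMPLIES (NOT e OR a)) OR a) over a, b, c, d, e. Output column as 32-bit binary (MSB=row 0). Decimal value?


Formula: (((NOT b OR a) IMPLIES (NOT e OR a)) OR a) over a, b, c, d, e (32 rows)
Evaluate each row (bits = a,b,c,d,e, MSB first):
  row 0 [00000]: (((NOT 0 OR 0) IMPLIES (NOT 0 OR 0)) OR 0) -> 1
  row 1 [00001]: (((NOT 0 OR 0) IMPLIES (NOT 1 OR 0)) OR 0) -> 0
  row 2 [00010]: (((NOT 0 OR 0) IMPLIES (NOT 0 OR 0)) OR 0) -> 1
  row 3 [00011]: (((NOT 0 OR 0) IMPLIES (NOT 1 OR 0)) OR 0) -> 0
  row 4 [00100]: (((NOT 0 OR 0) IMPLIES (NOT 0 OR 0)) OR 0) -> 1
  row 5 [00101]: (((NOT 0 OR 0) IMPLIES (NOT 1 OR 0)) OR 0) -> 0
  row 6 [00110]: (((NOT 0 OR 0) IMPLIES (NOT 0 OR 0)) OR 0) -> 1
  row 7 [00111]: (((NOT 0 OR 0) IMPLIES (NOT 1 OR 0)) OR 0) -> 0
  row 8 [01000]: (((NOT 1 OR 0) IMPLIES (NOT 0 OR 0)) OR 0) -> 1
  row 9 [01001]: (((NOT 1 OR 0) IMPLIES (NOT 1 OR 0)) OR 0) -> 1
  row 10 [01010]: (((NOT 1 OR 0) IMPLIES (NOT 0 OR 0)) OR 0) -> 1
  row 11 [01011]: (((NOT 1 OR 0) IMPLIES (NOT 1 OR 0)) OR 0) -> 1
  row 12 [01100]: (((NOT 1 OR 0) IMPLIES (NOT 0 OR 0)) OR 0) -> 1
  row 13 [01101]: (((NOT 1 OR 0) IMPLIES (NOT 1 OR 0)) OR 0) -> 1
  row 14 [01110]: (((NOT 1 OR 0) IMPLIES (NOT 0 OR 0)) OR 0) -> 1
  row 15 [01111]: (((NOT 1 OR 0) IMPLIES (NOT 1 OR 0)) OR 0) -> 1
  row 16 [10000]: (((NOT 0 OR 1) IMPLIES (NOT 0 OR 1)) OR 1) -> 1
  row 17 [10001]: (((NOT 0 OR 1) IMPLIES (NOT 1 OR 1)) OR 1) -> 1
  row 18 [10010]: (((NOT 0 OR 1) IMPLIES (NOT 0 OR 1)) OR 1) -> 1
  row 19 [10011]: (((NOT 0 OR 1) IMPLIES (NOT 1 OR 1)) OR 1) -> 1
  row 20 [10100]: (((NOT 0 OR 1) IMPLIES (NOT 0 OR 1)) OR 1) -> 1
  row 21 [10101]: (((NOT 0 OR 1) IMPLIES (NOT 1 OR 1)) OR 1) -> 1
  row 22 [10110]: (((NOT 0 OR 1) IMPLIES (NOT 0 OR 1)) OR 1) -> 1
  row 23 [10111]: (((NOT 0 OR 1) IMPLIES (NOT 1 OR 1)) OR 1) -> 1
  row 24 [11000]: (((NOT 1 OR 1) IMPLIES (NOT 0 OR 1)) OR 1) -> 1
  row 25 [11001]: (((NOT 1 OR 1) IMPLIES (NOT 1 OR 1)) OR 1) -> 1
  row 26 [11010]: (((NOT 1 OR 1) IMPLIES (NOT 0 OR 1)) OR 1) -> 1
  row 27 [11011]: (((NOT 1 OR 1) IMPLIES (NOT 1 OR 1)) OR 1) -> 1
  row 28 [11100]: (((NOT 1 OR 1) IMPLIES (NOT 0 OR 1)) OR 1) -> 1
  row 29 [11101]: (((NOT 1 OR 1) IMPLIES (NOT 1 OR 1)) OR 1) -> 1
  row 30 [11110]: (((NOT 1 OR 1) IMPLIES (NOT 0 OR 1)) OR 1) -> 1
  row 31 [11111]: (((NOT 1 OR 1) IMPLIES (NOT 1 OR 1)) OR 1) -> 1
Full result column, 4 rows per line (a,b,c fixed per line; d,e runs 00..11 left to right):
  rows 0-3 [a,b,c=000]: 1010  = hex A
  rows 4-7 [a,b,c=001]: 1010  = hex A
  rows 8-11 [a,b,c=010]: 1111  = hex F
  rows 12-15 [a,b,c=011]: 1111  = hex F
  rows 16-19 [a,b,c=100]: 1111  = hex F
  rows 20-23 [a,b,c=101]: 1111  = hex F
  rows 24-27 [a,b,c=110]: 1111  = hex F
  rows 28-31 [a,b,c=111]: 1111  = hex F
Output column (row 0 .. row 31) = 10101010111111111111111111111111
Output column grouped in 4s = 1010 1010 1111 1111 1111 1111 1111 1111 = 0xAAFFFFFF
Convert to decimal digit by digit (value = value*16 + digit):
  A -> 10
  10*16 + 10 (A) = 170
  170*16 + 15 (F) = 2735
  2735*16 + 15 (F) = 43775
  43775*16 + 15 (F) = 700415
  700415*16 + 15 (F) = 11206655
  11206655*16 + 15 (F) = 179306495
  179306495*16 + 15 (F) = 2868903935
Decimal = 2868903935

2868903935
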